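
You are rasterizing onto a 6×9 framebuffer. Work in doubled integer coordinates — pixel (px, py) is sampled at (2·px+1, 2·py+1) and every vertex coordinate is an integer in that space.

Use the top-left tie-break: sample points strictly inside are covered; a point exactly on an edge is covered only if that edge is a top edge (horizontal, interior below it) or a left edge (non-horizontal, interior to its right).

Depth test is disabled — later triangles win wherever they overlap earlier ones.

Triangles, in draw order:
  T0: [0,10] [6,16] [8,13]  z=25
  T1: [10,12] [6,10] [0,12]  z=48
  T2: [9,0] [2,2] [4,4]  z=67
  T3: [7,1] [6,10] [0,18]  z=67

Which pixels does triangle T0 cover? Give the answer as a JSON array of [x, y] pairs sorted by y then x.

T0:
  2·area = 30  (B↔C swapped to make it positive)
  edge (0, 10)→(8, 13): d=(8,3) right/bottom  bias=-1
  edge (8, 13)→(6, 16): d=(-2,3) right/bottom  bias=-1
  edge (6, 16)→(0, 10): d=(-6,-6) top-left  bias=+0
    (0,5)@(1, 11): e=[5,25,0] → X  [on edge]
    (1,5)@(3, 11): e=[-1,19,12] → .
    (0,6)@(1, 13): e=[21,21,-12] → .
    (1,6)@(3, 13): e=[15,15,0] → X  [on edge]
    (2,6)@(5, 13): e=[9,9,12] → X
    (3,6)@(7, 13): e=[3,3,24] → X
    (4,6)@(9, 13): e=[-3,-3,36] → .
    (1,7)@(3, 15): e=[31,11,-12] → .
    (2,7)@(5, 15): e=[25,5,0] → X  [on edge]
    (3,7)@(7, 15): e=[19,-1,12] → .
    (2,8)@(5, 17): e=[41,1,-12] → .
    (3,8)@(7, 17): e=[35,-5,0] → .  [on edge]
  covered (5 px):
    . . . . . .
    . . . . . .
    . . . . . .
    . . . . . .
    . . . . . .
    X . . . . .
    . X X X . .
    . . X . . .
    . . . . . .
T1:
  2·area = 20  (B↔C swapped to make it positive)
  edge (10, 12)→(0, 12): d=(-10,0) right/bottom  bias=-1
  edge (0, 12)→(6, 10): d=(6,-2) top-left  bias=+0
  edge (6, 10)→(10, 12): d=(4,2) right/bottom  bias=-1
    (4,4)@(9, 9): e=[30,0,-10] → .  [on edge]
    (1,5)@(3, 11): e=[10,0,10] → X  [on edge]
    (2,5)@(5, 11): e=[10,4,6] → X
    (3,5)@(7, 11): e=[10,8,2] → X
    (4,5)@(9, 11): e=[10,12,-2] → .
    (1,6)@(3, 13): e=[-10,12,18] → .
    (2,6)@(5, 13): e=[-10,16,14] → .
    (3,6)@(7, 13): e=[-10,20,10] → .
  covered (3 px):
    . . . . . .
    . . . . . .
    . . . . . .
    . . . . . .
    . . . . . .
    . X X X . .
    . . . . . .
    . . . . . .
    . . . . . .
T2:
  2·area = 18  (B↔C swapped to make it positive)
  edge (9, 0)→(4, 4): d=(-5,4) right/bottom  bias=-1
  edge (4, 4)→(2, 2): d=(-2,-2) top-left  bias=+0
  edge (2, 2)→(9, 0): d=(7,-2) top-left  bias=+0
    (0,0)@(1, 1): e=[27,0,-9] → .  [on edge]
    (3,0)@(7, 1): e=[3,12,3] → X
    (4,0)@(9, 1): e=[-5,16,7] → .
    (1,1)@(3, 3): e=[9,0,9] → X  [on edge]
    (2,1)@(5, 3): e=[1,4,13] → X
    (3,1)@(7, 3): e=[-7,8,17] → .
    (1,2)@(3, 5): e=[-1,-4,23] → .
    (2,2)@(5, 5): e=[-9,0,27] → .  [on edge]
    (3,3)@(7, 7): e=[-27,0,45] → .  [on edge]
    (4,4)@(9, 9): e=[-45,0,63] → .  [on edge]
    (5,5)@(11, 11): e=[-63,0,81] → .  [on edge]
  covered (3 px):
    . . . X . .
    . X X . . .
    . . . . . .
    . . . . . .
    . . . . . .
    . . . . . .
    . . . . . .
    . . . . . .
    . . . . . .
T3:
  2·area = 46
  edge (7, 1)→(6, 10): d=(-1,9) right/bottom  bias=-1
  edge (6, 10)→(0, 18): d=(-6,8) right/bottom  bias=-1
  edge (0, 18)→(7, 1): d=(7,-17) top-left  bias=+0
    (3,0)@(7, 1): e=[0,46,0] → .  [on edge]
    (2,3)@(5, 7): e=[12,26,8] → X
    (3,3)@(7, 7): e=[-6,10,42] → .
    (2,4)@(5, 9): e=[10,14,22] → X
    (3,4)@(7, 9): e=[-8,-2,56] → .
    (1,5)@(3, 11): e=[26,18,2] → X
    (3,5)@(7, 11): e=[-10,-14,70] → .
    (1,6)@(3, 13): e=[24,6,16] → X
    (2,6)@(5, 13): e=[6,-10,50] → .
    (1,7)@(3, 15): e=[22,-6,30] → .
  covered (5 px):
    . . . . . .
    . . . . . .
    . . . . . .
    . . X . . .
    . . X . . .
    . X X . . .
    . X . . . .
    . . . . . .
    . . . . . .

Final: [[0,5],[1,6],[2,6],[3,6],[2,7]]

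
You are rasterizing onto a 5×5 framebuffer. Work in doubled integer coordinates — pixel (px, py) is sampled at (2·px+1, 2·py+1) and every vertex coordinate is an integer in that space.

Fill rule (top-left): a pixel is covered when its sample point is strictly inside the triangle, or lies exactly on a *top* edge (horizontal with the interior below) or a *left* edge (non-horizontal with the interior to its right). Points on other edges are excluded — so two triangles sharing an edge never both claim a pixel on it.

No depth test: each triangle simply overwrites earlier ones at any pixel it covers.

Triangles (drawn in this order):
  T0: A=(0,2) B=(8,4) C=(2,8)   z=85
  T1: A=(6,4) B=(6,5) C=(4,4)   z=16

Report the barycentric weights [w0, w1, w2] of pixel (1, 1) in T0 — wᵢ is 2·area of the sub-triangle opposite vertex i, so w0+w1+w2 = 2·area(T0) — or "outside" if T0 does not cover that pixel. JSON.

T0:
  2·area = 44
  edge (0, 2)→(8, 4): d=(8,2) right/bottom  bias=-1
  edge (8, 4)→(2, 8): d=(-6,4) right/bottom  bias=-1
  edge (2, 8)→(0, 2): d=(-2,-6) top-left  bias=+0
    (0,1)@(1, 3): e=[6,34,4] → █
    (1,1)@(3, 3): e=[2,26,16] → █
    (2,1)@(5, 3): e=[-2,18,28] → ·
    (0,2)@(1, 5): e=[22,22,0] → █  [on edge]
    (2,2)@(5, 5): e=[14,6,24] → █
    (3,2)@(7, 5): e=[10,-2,36] → ·
    (0,3)@(1, 7): e=[38,10,-4] → ·
    (1,3)@(3, 7): e=[34,2,8] → █
    (2,3)@(5, 7): e=[30,-6,20] → ·
    (1,4)@(3, 9): e=[50,-10,4] → ·
  covered (6 px):
    · · · · ·
    █ █ · · ·
    █ █ █ · ·
    · █ · · ·
    · · · · ·
T1:
  2·area = 2
  edge (6, 4)→(6, 5): d=(0,1) right/bottom  bias=-1
  edge (6, 5)→(4, 4): d=(-2,-1) top-left  bias=+0
  edge (4, 4)→(6, 4): d=(2,0) top-left  bias=+0
  covered (0 px):
    · · · · ·
    · · · · ·
    · · · · ·
    · · · · ·
    · · · · ·

Result: [26,16,2]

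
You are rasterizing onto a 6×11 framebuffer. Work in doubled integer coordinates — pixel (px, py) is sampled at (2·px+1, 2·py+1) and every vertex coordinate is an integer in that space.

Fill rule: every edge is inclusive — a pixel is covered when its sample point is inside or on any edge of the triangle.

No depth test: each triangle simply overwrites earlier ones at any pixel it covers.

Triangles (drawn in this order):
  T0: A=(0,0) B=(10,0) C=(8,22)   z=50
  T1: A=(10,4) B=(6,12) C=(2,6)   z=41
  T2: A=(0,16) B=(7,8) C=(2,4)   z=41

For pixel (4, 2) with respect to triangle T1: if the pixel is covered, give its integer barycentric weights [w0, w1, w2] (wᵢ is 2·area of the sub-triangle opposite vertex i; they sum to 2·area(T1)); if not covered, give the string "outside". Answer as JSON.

T0:
  2·area = 220
  edge (0, 0)→(10, 0): d=(10,0) inclusive
  edge (10, 0)→(8, 22): d=(-2,22) inclusive
  edge (8, 22)→(0, 0): d=(-8,-22) inclusive
    (0,0)@(1, 1): e=[10,196,14] → #
    (1,0)@(3, 1): e=[10,152,58] → #
    (2,0)@(5, 1): e=[10,108,102] → #
    (3,0)@(7, 1): e=[10,64,146] → #
    (4,0)@(9, 1): e=[10,20,190] → #
    (5,0)@(11, 1): e=[10,-24,234] → ·
    (0,1)@(1, 3): e=[30,192,-2] → ·
    (1,1)@(3, 3): e=[30,148,42] → #
    (5,1)@(11, 3): e=[30,-28,218] → ·
    (1,2)@(3, 5): e=[50,144,26] → #
    (5,2)@(11, 5): e=[50,-32,202] → ·
    (1,3)@(3, 7): e=[70,140,10] → #
    (4,5)@(9, 11): e=[110,0,110] → #  [on edge]
  covered (28 px):
    # # # # # ·
    · # # # # ·
    · # # # # ·
    · # # # # ·
    · · # # # ·
    · · # # # ·
    · · # # · ·
    · · · # · ·
    · · · # · ·
    · · · # · ·
    · · · · · ·
T1:
  2·area = 56
  edge (10, 4)→(6, 12): d=(-4,8) inclusive
  edge (6, 12)→(2, 6): d=(-4,-6) inclusive
  edge (2, 6)→(10, 4): d=(8,-2) inclusive
    (3,2)@(7, 5): e=[20,34,2] → #
    (4,2)@(9, 5): e=[4,46,6] → #
    (5,2)@(11, 5): e=[-12,58,10] → ·
    (1,3)@(3, 7): e=[44,2,10] → #
    (2,3)@(5, 7): e=[28,14,14] → #
    (4,3)@(9, 7): e=[-4,38,22] → ·
    (1,4)@(3, 9): e=[36,-6,26] → ·
    (2,4)@(5, 9): e=[20,6,30] → #
    (4,4)@(9, 9): e=[-12,30,38] → ·
    (2,5)@(5, 11): e=[12,-2,46] → ·
    (3,5)@(7, 11): e=[-4,10,50] → ·
  covered (7 px):
    · · · · · ·
    · · · · · ·
    · · · # # ·
    · # # # · ·
    · · # # · ·
    · · · · · ·
    · · · · · ·
    · · · · · ·
    · · · · · ·
    · · · · · ·
    · · · · · ·
T2:
  2·area = 68  (B↔C swapped to make it positive)
  edge (0, 16)→(2, 4): d=(2,-12) inclusive
  edge (2, 4)→(7, 8): d=(5,4) inclusive
  edge (7, 8)→(0, 16): d=(-7,8) inclusive
    (1,2)@(3, 5): e=[14,1,53] → #
    (2,2)@(5, 5): e=[38,-7,37] → ·
    (1,3)@(3, 7): e=[18,11,39] → #
    (2,3)@(5, 7): e=[42,3,23] → #
    (3,3)@(7, 7): e=[66,-5,7] → ·
    (1,4)@(3, 9): e=[22,21,25] → #
    (3,4)@(7, 9): e=[70,5,-7] → ·
    (0,5)@(1, 11): e=[2,39,27] → #
    (2,5)@(5, 11): e=[50,23,-5] → ·
    (0,6)@(1, 13): e=[6,49,13] → #
    (1,6)@(3, 13): e=[30,41,-3] → ·
    (0,7)@(1, 15): e=[10,59,-1] → ·
  covered (8 px):
    · · · · · ·
    · · · · · ·
    · # · · · ·
    · # # · · ·
    · # # · · ·
    # # · · · ·
    # · · · · ·
    · · · · · ·
    · · · · · ·
    · · · · · ·
    · · · · · ·

Answer: [46,6,4]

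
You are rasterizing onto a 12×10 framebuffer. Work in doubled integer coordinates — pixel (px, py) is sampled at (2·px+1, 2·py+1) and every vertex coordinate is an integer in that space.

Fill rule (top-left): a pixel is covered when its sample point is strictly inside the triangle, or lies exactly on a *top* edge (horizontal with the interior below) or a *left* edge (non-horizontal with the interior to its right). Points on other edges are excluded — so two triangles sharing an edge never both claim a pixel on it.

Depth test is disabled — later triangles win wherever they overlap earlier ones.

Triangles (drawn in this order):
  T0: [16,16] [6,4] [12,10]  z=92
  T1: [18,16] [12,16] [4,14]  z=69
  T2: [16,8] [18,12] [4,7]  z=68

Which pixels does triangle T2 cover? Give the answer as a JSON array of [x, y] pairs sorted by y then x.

T0:
  2·area = 12
  edge (16, 16)→(6, 4): d=(-10,-12) top-left  bias=+0
  edge (6, 4)→(12, 10): d=(6,6) right/bottom  bias=-1
  edge (12, 10)→(16, 16): d=(4,6) right/bottom  bias=-1
    (1,0)@(3, 1): e=[-6,0,18] → .  [on edge]
    (2,1)@(5, 3): e=[-2,0,14] → .  [on edge]
    (3,2)@(7, 5): e=[2,0,10] → .  [on edge]
    (4,3)@(9, 7): e=[6,0,6] → .  [on edge]
    (5,4)@(11, 9): e=[10,0,2] → .  [on edge]
    (6,5)@(13, 11): e=[14,0,-2] → .  [on edge]
    (7,6)@(15, 13): e=[18,0,-6] → .  [on edge]
    (8,7)@(17, 15): e=[22,0,-10] → .  [on edge]
    (9,8)@(19, 17): e=[26,0,-14] → .  [on edge]
    (10,9)@(21, 19): e=[30,0,-18] → .  [on edge]
  covered (0 px):
    . . . . . . . . . . . .
    . . . . . . . . . . . .
    . . . . . . . . . . . .
    . . . . . . . . . . . .
    . . . . . . . . . . . .
    . . . . . . . . . . . .
    . . . . . . . . . . . .
    . . . . . . . . . . . .
    . . . . . . . . . . . .
    . . . . . . . . . . . .
T1:
  2·area = 12
  edge (18, 16)→(12, 16): d=(-6,0) right/bottom  bias=-1
  edge (12, 16)→(4, 14): d=(-8,-2) top-left  bias=+0
  edge (4, 14)→(18, 16): d=(14,2) right/bottom  bias=-1
    (4,7)@(9, 15): e=[6,2,4] → X
    (5,7)@(11, 15): e=[6,6,0] → .  [on edge]
    (4,8)@(9, 17): e=[-6,-14,32] → .
  covered (1 px):
    . . . . . . . . . . . .
    . . . . . . . . . . . .
    . . . . . . . . . . . .
    . . . . . . . . . . . .
    . . . . . . . . . . . .
    . . . . . . . . . . . .
    . . . . . . . . . . . .
    . . . . X . . . . . . .
    . . . . . . . . . . . .
    . . . . . . . . . . . .
T2:
  2·area = 46
  edge (16, 8)→(18, 12): d=(2,4) right/bottom  bias=-1
  edge (18, 12)→(4, 7): d=(-14,-5) top-left  bias=+0
  edge (4, 7)→(16, 8): d=(12,1) right/bottom  bias=-1
    (5,4)@(11, 9): e=[22,7,17] → X
    (6,4)@(13, 9): e=[14,17,15] → X
    (7,4)@(15, 9): e=[6,27,13] → X
    (8,4)@(17, 9): e=[-2,37,11] → .
    (5,5)@(11, 11): e=[26,-21,41] → .
    (6,5)@(13, 11): e=[18,-11,39] → .
    (7,5)@(15, 11): e=[10,-1,37] → .
    (8,5)@(17, 11): e=[2,9,35] → X
    (9,5)@(19, 11): e=[-6,19,33] → .
    (8,6)@(17, 13): e=[6,-19,59] → .
  covered (4 px):
    . . . . . . . . . . . .
    . . . . . . . . . . . .
    . . . . . . . . . . . .
    . . . . . . . . . . . .
    . . . . . X X X . . . .
    . . . . . . . . X . . .
    . . . . . . . . . . . .
    . . . . . . . . . . . .
    . . . . . . . . . . . .
    . . . . . . . . . . . .

Result: [[5,4],[6,4],[7,4],[8,5]]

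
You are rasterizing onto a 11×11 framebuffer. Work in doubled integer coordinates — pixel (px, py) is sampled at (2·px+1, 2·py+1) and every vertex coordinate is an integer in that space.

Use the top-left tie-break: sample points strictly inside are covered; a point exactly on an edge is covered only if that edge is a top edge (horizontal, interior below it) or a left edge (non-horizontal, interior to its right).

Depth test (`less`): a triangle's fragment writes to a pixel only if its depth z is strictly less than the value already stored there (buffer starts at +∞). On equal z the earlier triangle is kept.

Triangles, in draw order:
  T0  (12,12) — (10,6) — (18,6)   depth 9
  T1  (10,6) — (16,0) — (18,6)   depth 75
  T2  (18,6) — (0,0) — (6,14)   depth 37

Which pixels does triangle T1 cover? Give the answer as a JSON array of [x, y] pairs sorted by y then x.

T0:
  2·area = 48
  edge (12, 12)→(10, 6): d=(-2,-6) top-left  bias=+0
  edge (10, 6)→(18, 6): d=(8,0) top-left  bias=+0
  edge (18, 6)→(12, 12): d=(-6,6) right/bottom  bias=-1
    (4,1)@(9, 3): e=[0,-24,72] → ·  [on edge]
    (10,1)@(21, 3): e=[72,-24,0] → ·  [on edge]
    (9,2)@(19, 5): e=[56,-8,0] → ·  [on edge]
    (5,3)@(11, 7): e=[4,8,36] → █
    (6,3)@(13, 7): e=[16,8,24] → █
    (7,3)@(15, 7): e=[28,8,12] → █
    (8,3)@(17, 7): e=[40,8,0] → ·  [on edge]
    (5,4)@(11, 9): e=[0,24,24] → █  [on edge]
    (7,4)@(15, 9): e=[24,24,0] → ·  [on edge]
    (5,5)@(11, 11): e=[-4,40,12] → ·
    (6,5)@(13, 11): e=[8,40,0] → ·  [on edge]
    (5,6)@(11, 13): e=[-8,56,0] → ·  [on edge]
    (4,7)@(9, 15): e=[-24,72,0] → ·  [on edge]
    (6,7)@(13, 15): e=[0,72,-24] → ·  [on edge]
    (3,8)@(7, 17): e=[-40,88,0] → ·  [on edge]
    (2,9)@(5, 19): e=[-56,104,0] → ·  [on edge]
    (1,10)@(3, 21): e=[-72,120,0] → ·  [on edge]
    (7,10)@(15, 21): e=[0,120,-72] → ·  [on edge]
  covered (5 px):
    · · · · · · · · · · ·
    · · · · · · · · · · ·
    · · · · · · · · · · ·
    · · · · · █ █ █ · · ·
    · · · · · █ █ · · · ·
    · · · · · · · · · · ·
    · · · · · · · · · · ·
    · · · · · · · · · · ·
    · · · · · · · · · · ·
    · · · · · · · · · · ·
    · · · · · · · · · · ·
T1:
  2·area = 48
  edge (10, 6)→(16, 0): d=(6,-6) top-left  bias=+0
  edge (16, 0)→(18, 6): d=(2,6) right/bottom  bias=-1
  edge (18, 6)→(10, 6): d=(-8,0) right/bottom  bias=-1
    (7,0)@(15, 1): e=[0,8,40] → █  [on edge]
    (8,0)@(17, 1): e=[12,-4,40] → ·
    (6,1)@(13, 3): e=[0,24,24] → █  [on edge]
    (8,1)@(17, 3): e=[24,0,24] → ·  [on edge]
    (5,2)@(11, 5): e=[0,40,8] → █  [on edge]
    (8,2)@(17, 5): e=[36,4,8] → █
    (9,2)@(19, 5): e=[48,-8,8] → ·
    (4,3)@(9, 7): e=[0,56,-8] → ·  [on edge]
    (5,3)@(11, 7): e=[12,44,-8] → ·
    (6,3)@(13, 7): e=[24,32,-8] → ·
    (7,3)@(15, 7): e=[36,20,-8] → ·
    (8,3)@(17, 7): e=[48,8,-8] → ·
    (3,4)@(7, 9): e=[0,72,-24] → ·  [on edge]
    (9,4)@(19, 9): e=[72,0,-24] → ·  [on edge]
    (2,5)@(5, 11): e=[0,88,-40] → ·  [on edge]
    (1,6)@(3, 13): e=[0,104,-56] → ·  [on edge]
    (0,7)@(1, 15): e=[0,120,-72] → ·  [on edge]
    (10,7)@(21, 15): e=[120,0,-72] → ·  [on edge]
  covered (7 px):
    · · · · · · · █ · · ·
    · · · · · · █ █ · · ·
    · · · · · █ █ █ █ · ·
    · · · · · · · · · · ·
    · · · · · · · · · · ·
    · · · · · · · · · · ·
    · · · · · · · · · · ·
    · · · · · · · · · · ·
    · · · · · · · · · · ·
    · · · · · · · · · · ·
    · · · · · · · · · · ·
T2:
  2·area = 216  (B↔C swapped to make it positive)
  edge (18, 6)→(6, 14): d=(-12,8) right/bottom  bias=-1
  edge (6, 14)→(0, 0): d=(-6,-14) top-left  bias=+0
  edge (0, 0)→(18, 6): d=(18,6) right/bottom  bias=-1
    (0,0)@(1, 1): e=[196,8,12] → █
    (1,0)@(3, 1): e=[180,36,0] → ·  [on edge]
    (0,1)@(1, 3): e=[172,-4,48] → ·
    (1,1)@(3, 3): e=[156,24,36] → █
    (2,1)@(5, 3): e=[140,52,24] → █
    (3,1)@(7, 3): e=[124,80,12] → █
    (4,1)@(9, 3): e=[108,108,0] → ·  [on edge]
    (1,2)@(3, 5): e=[132,12,72] → █
    (4,2)@(9, 5): e=[84,96,36] → █
    (5,2)@(11, 5): e=[68,124,24] → █
    (6,2)@(13, 5): e=[52,152,12] → █
    (7,2)@(15, 5): e=[36,180,0] → ·  [on edge]
    (1,3)@(3, 7): e=[108,0,108] → █  [on edge]
    (10,3)@(21, 7): e=[-36,252,0] → ·  [on edge]
    (4,10)@(9, 21): e=[-108,0,324] → ·  [on edge]
  covered (26 px):
    █ · · · · · · · · · ·
    · █ █ █ · · · · · · ·
    · █ █ █ █ █ █ · · · ·
    · █ █ █ █ █ █ █ · · ·
    · · █ █ █ █ █ · · · ·
    · · █ █ █ · · · · · ·
    · · · █ · · · · · · ·
    · · · · · · · · · · ·
    · · · · · · · · · · ·
    · · · · · · · · · · ·
    · · · · · · · · · · ·

Final: [[7,0],[6,1],[7,1],[5,2],[6,2],[7,2],[8,2]]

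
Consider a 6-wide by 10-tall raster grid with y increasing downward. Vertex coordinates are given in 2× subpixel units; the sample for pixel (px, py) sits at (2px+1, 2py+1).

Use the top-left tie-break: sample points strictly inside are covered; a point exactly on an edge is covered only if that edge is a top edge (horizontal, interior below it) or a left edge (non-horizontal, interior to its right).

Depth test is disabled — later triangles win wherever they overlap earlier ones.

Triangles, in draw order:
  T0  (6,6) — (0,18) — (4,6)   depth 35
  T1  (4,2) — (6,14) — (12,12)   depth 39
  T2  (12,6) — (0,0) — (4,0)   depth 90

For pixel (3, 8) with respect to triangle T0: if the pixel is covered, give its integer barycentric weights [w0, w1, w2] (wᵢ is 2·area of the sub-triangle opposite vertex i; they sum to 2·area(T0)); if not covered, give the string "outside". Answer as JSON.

T0:
  2·area = 24
  edge (6, 6)→(0, 18): d=(-6,12) right/bottom  bias=-1
  edge (0, 18)→(4, 6): d=(4,-12) top-left  bias=+0
  edge (4, 6)→(6, 6): d=(2,0) top-left  bias=+0
    (2,1)@(5, 3): e=[30,0,-6] → ·  [on edge]
    (2,3)@(5, 7): e=[6,16,2] → #
    (3,3)@(7, 7): e=[-18,40,2] → ·
    (1,4)@(3, 9): e=[18,0,6] → #  [on edge]
    (2,4)@(5, 9): e=[-6,24,6] → ·
    (1,5)@(3, 11): e=[6,8,10] → #
    (2,5)@(5, 11): e=[-18,32,10] → ·
    (1,6)@(3, 13): e=[-6,16,14] → ·
    (0,7)@(1, 15): e=[6,0,18] → #  [on edge]
    (1,7)@(3, 15): e=[-18,24,18] → ·
    (0,8)@(1, 17): e=[-6,8,22] → ·
  covered (4 px):
    · · · · · ·
    · · · · · ·
    · · · · · ·
    · · # · · ·
    · # · · · ·
    · # · · · ·
    · · · · · ·
    # · · · · ·
    · · · · · ·
    · · · · · ·
T1:
  2·area = 76  (B↔C swapped to make it positive)
  edge (4, 2)→(12, 12): d=(8,10) right/bottom  bias=-1
  edge (12, 12)→(6, 14): d=(-6,2) right/bottom  bias=-1
  edge (6, 14)→(4, 2): d=(-2,-12) top-left  bias=+0
    (2,2)@(5, 5): e=[14,56,6] → #
    (3,2)@(7, 5): e=[-6,52,30] → ·
    (2,3)@(5, 7): e=[30,44,2] → #
    (3,3)@(7, 7): e=[10,40,26] → #
    (4,3)@(9, 7): e=[-10,36,50] → ·
    (2,4)@(5, 9): e=[46,32,-2] → ·
    (3,4)@(7, 9): e=[26,28,22] → #
    (4,4)@(9, 9): e=[6,24,46] → #
    (5,4)@(11, 9): e=[-14,20,70] → ·
    (3,5)@(7, 11): e=[42,16,18] → #
    (5,5)@(11, 11): e=[2,8,66] → #
    (3,6)@(7, 13): e=[58,4,14] → #
    (4,6)@(9, 13): e=[38,0,38] → ·  [on edge]
    (1,7)@(3, 15): e=[114,0,-38] → ·  [on edge]
  covered (9 px):
    · · · · · ·
    · · · · · ·
    · · # · · ·
    · · # # · ·
    · · · # # ·
    · · · # # #
    · · · # · ·
    · · · · · ·
    · · · · · ·
    · · · · · ·
T2:
  2·area = 24
  edge (12, 6)→(0, 0): d=(-12,-6) top-left  bias=+0
  edge (0, 0)→(4, 0): d=(4,0) top-left  bias=+0
  edge (4, 0)→(12, 6): d=(8,6) right/bottom  bias=-1
    (1,0)@(3, 1): e=[6,4,14] → #
    (2,0)@(5, 1): e=[18,4,2] → #
    (3,0)@(7, 1): e=[30,4,-10] → ·
    (1,1)@(3, 3): e=[-18,12,30] → ·
    (2,1)@(5, 3): e=[-6,12,18] → ·
    (3,1)@(7, 3): e=[6,12,6] → #
    (4,1)@(9, 3): e=[18,12,-6] → ·
    (3,2)@(7, 5): e=[-18,20,22] → ·
  covered (3 px):
    · # # · · ·
    · · · # · ·
    · · · · · ·
    · · · · · ·
    · · · · · ·
    · · · · · ·
    · · · · · ·
    · · · · · ·
    · · · · · ·
    · · · · · ·

Answer: "outside"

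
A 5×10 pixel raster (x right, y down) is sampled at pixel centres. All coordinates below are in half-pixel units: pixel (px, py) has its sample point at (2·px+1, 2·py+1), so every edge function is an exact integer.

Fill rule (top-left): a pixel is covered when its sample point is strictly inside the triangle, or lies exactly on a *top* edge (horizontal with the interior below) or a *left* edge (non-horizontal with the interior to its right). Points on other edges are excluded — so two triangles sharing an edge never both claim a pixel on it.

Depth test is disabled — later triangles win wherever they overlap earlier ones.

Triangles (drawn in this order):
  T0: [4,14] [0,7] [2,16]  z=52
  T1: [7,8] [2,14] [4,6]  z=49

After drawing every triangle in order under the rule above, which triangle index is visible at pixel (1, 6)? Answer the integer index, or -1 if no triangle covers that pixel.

T0:
  2·area = 22  (B↔C swapped to make it positive)
  edge (4, 14)→(2, 16): d=(-2,2) right/bottom  bias=-1
  edge (2, 16)→(0, 7): d=(-2,-9) top-left  bias=+0
  edge (0, 7)→(4, 14): d=(4,7) right/bottom  bias=-1
    (0,4)@(1, 9): e=[16,5,1] → █
    (1,4)@(3, 9): e=[12,23,-13] → ·
    (4,4)@(9, 9): e=[0,77,-55] → ·  [on edge]
    (0,5)@(1, 11): e=[12,1,9] → █
    (1,5)@(3, 11): e=[8,19,-5] → ·
    (3,5)@(7, 11): e=[0,55,-33] → ·  [on edge]
    (0,6)@(1, 13): e=[8,-3,17] → ·
    (1,6)@(3, 13): e=[4,15,3] → █
    (2,6)@(5, 13): e=[0,33,-11] → ·  [on edge]
    (1,7)@(3, 15): e=[0,11,11] → ·  [on edge]
    (0,8)@(1, 17): e=[0,-11,33] → ·  [on edge]
  covered (3 px):
    · · · · ·
    · · · · ·
    · · · · ·
    · · · · ·
    █ · · · ·
    █ · · · ·
    · █ · · ·
    · · · · ·
    · · · · ·
    · · · · ·
T1:
  2·area = 28
  edge (7, 8)→(2, 14): d=(-5,6) right/bottom  bias=-1
  edge (2, 14)→(4, 6): d=(2,-8) top-left  bias=+0
  edge (4, 6)→(7, 8): d=(3,2) right/bottom  bias=-1
    (2,3)@(5, 7): e=[17,10,1] → █
    (3,3)@(7, 7): e=[5,26,-3] → ·
    (2,4)@(5, 9): e=[7,14,7] → █
    (3,4)@(7, 9): e=[-5,30,3] → ·
    (1,5)@(3, 11): e=[9,2,17] → █
    (2,5)@(5, 11): e=[-3,18,13] → ·
    (1,6)@(3, 13): e=[-1,6,23] → ·
  covered (3 px):
    · · · · ·
    · · · · ·
    · · · · ·
    · · █ · ·
    · · █ · ·
    · █ · · ·
    · · · · ·
    · · · · ·
    · · · · ·
    · · · · ·

Z-buffer (winner per pixel, '.' = empty):
  . . . . .
  . . . . .
  . . . . .
  . . 1 . .
  0 . 1 . .
  0 1 . . .
  . 0 . . .
  . . . . .
  . . . . .
  . . . . .

Result: 0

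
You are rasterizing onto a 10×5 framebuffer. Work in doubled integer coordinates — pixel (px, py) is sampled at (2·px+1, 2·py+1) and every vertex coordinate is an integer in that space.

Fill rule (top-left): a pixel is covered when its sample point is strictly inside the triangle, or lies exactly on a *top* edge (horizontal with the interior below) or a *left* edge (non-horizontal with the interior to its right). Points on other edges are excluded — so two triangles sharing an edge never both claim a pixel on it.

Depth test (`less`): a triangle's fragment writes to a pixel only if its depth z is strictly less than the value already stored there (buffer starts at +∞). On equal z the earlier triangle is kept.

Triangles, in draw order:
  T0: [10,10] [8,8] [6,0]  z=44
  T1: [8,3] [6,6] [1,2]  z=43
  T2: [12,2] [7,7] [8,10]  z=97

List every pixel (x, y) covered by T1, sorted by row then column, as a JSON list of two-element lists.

T0:
  2·area = 12
  edge (10, 10)→(8, 8): d=(-2,-2) top-left  bias=+0
  edge (8, 8)→(6, 0): d=(-2,-8) top-left  bias=+0
  edge (6, 0)→(10, 10): d=(4,10) right/bottom  bias=-1
    (0,0)@(1, 1): e=[0,-42,54] → .  [on edge]
    (1,1)@(3, 3): e=[0,-30,42] → .  [on edge]
    (3,1)@(7, 3): e=[8,2,2] → X
    (4,1)@(9, 3): e=[12,18,-18] → .
    (2,2)@(5, 5): e=[0,-18,30] → .  [on edge]
    (3,2)@(7, 5): e=[4,-2,10] → .
    (3,3)@(7, 7): e=[0,-6,18] → .  [on edge]
    (4,4)@(9, 9): e=[0,6,6] → X  [on edge]
    (5,4)@(11, 9): e=[4,22,-14] → .
  covered (2 px):
    . . . . . . . . . .
    . . . X . . . . . .
    . . . . . . . . . .
    . . . . . . . . . .
    . . . . X . . . . .
T1:
  2·area = 23
  edge (8, 3)→(6, 6): d=(-2,3) right/bottom  bias=-1
  edge (6, 6)→(1, 2): d=(-5,-4) top-left  bias=+0
  edge (1, 2)→(8, 3): d=(7,1) right/bottom  bias=-1
    (1,1)@(3, 3): e=[15,3,5] → X
    (2,1)@(5, 3): e=[9,11,3] → X
    (3,1)@(7, 3): e=[3,19,1] → X
    (4,1)@(9, 3): e=[-3,27,-1] → .
    (1,2)@(3, 5): e=[11,-7,19] → .
    (2,2)@(5, 5): e=[5,1,17] → X
    (3,2)@(7, 5): e=[-1,9,15] → .
    (2,3)@(5, 7): e=[1,-9,31] → .
  covered (4 px):
    . . . . . . . . . .
    . X X X . . . . . .
    . . X . . . . . . .
    . . . . . . . . . .
    . . . . . . . . . .
T2:
  2·area = 20  (B↔C swapped to make it positive)
  edge (12, 2)→(8, 10): d=(-4,8) right/bottom  bias=-1
  edge (8, 10)→(7, 7): d=(-1,-3) top-left  bias=+0
  edge (7, 7)→(12, 2): d=(5,-5) top-left  bias=+0
    (2,0)@(5, 1): e=[60,0,-40] → .  [on edge]
    (6,0)@(13, 1): e=[-4,24,0] → .  [on edge]
    (5,1)@(11, 3): e=[4,16,0] → X  [on edge]
    (6,1)@(13, 3): e=[-12,22,10] → .
    (4,2)@(9, 5): e=[12,8,0] → X  [on edge]
    (5,2)@(11, 5): e=[-4,14,10] → .
    (3,3)@(7, 7): e=[20,0,0] → X  [on edge]
    (5,3)@(11, 7): e=[-12,12,20] → .
    (2,4)@(5, 9): e=[28,-8,0] → .  [on edge]
    (3,4)@(7, 9): e=[12,-2,10] → .
    (4,4)@(9, 9): e=[-4,4,20] → .
  covered (4 px):
    . . . . . . . . . .
    . . . . . X . . . .
    . . . . X . . . . .
    . . . X X . . . . .
    . . . . . . . . . .

Answer: [[1,1],[2,1],[3,1],[2,2]]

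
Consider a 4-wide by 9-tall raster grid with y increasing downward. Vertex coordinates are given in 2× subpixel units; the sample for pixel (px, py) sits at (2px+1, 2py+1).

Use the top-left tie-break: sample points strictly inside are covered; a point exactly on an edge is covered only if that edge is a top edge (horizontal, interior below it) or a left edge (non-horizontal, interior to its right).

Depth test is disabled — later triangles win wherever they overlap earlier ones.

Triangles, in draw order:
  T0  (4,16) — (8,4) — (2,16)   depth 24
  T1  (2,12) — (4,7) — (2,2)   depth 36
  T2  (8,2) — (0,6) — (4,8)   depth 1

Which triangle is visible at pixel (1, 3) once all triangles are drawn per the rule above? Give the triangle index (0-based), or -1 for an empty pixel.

T0:
  2·area = 24  (B↔C swapped to make it positive)
  edge (4, 16)→(2, 16): d=(-2,0) right/bottom  bias=-1
  edge (2, 16)→(8, 4): d=(6,-12) top-left  bias=+0
  edge (8, 4)→(4, 16): d=(-4,12) right/bottom  bias=-1
    (3,3)@(7, 7): e=[18,6,0] → .  [on edge]
    (2,5)@(5, 11): e=[10,6,8] → X
    (3,5)@(7, 11): e=[10,30,-16] → .
    (2,6)@(5, 13): e=[6,18,0] → .  [on edge]
    (1,7)@(3, 15): e=[2,6,16] → X
    (2,7)@(5, 15): e=[2,30,-8] → .
    (1,8)@(3, 17): e=[-2,18,8] → .
  covered (2 px):
    . . . .
    . . . .
    . . . .
    . . . .
    . . . .
    . . X .
    . . . .
    . X . .
    . . . .
T1:
  2·area = 20  (B↔C swapped to make it positive)
  edge (2, 12)→(2, 2): d=(0,-10) top-left  bias=+0
  edge (2, 2)→(4, 7): d=(2,5) right/bottom  bias=-1
  edge (4, 7)→(2, 12): d=(-2,5) right/bottom  bias=-1
    (1,2)@(3, 5): e=[10,1,9] → X
    (2,2)@(5, 5): e=[30,-9,-1] → .
    (1,3)@(3, 7): e=[10,5,5] → X
    (2,3)@(5, 7): e=[30,-5,-5] → .
    (1,4)@(3, 9): e=[10,9,1] → X
    (2,4)@(5, 9): e=[30,-1,-9] → .
    (1,5)@(3, 11): e=[10,13,-3] → .
  covered (3 px):
    . . . .
    . . . .
    . X . .
    . X . .
    . X . .
    . . . .
    . . . .
    . . . .
    . . . .
T2:
  2·area = 32  (B↔C swapped to make it positive)
  edge (8, 2)→(4, 8): d=(-4,6) right/bottom  bias=-1
  edge (4, 8)→(0, 6): d=(-4,-2) top-left  bias=+0
  edge (0, 6)→(8, 2): d=(8,-4) top-left  bias=+0
    (3,1)@(7, 3): e=[2,26,4] → X
    (1,2)@(3, 5): e=[18,10,4] → X
    (2,2)@(5, 5): e=[6,14,12] → X
    (3,2)@(7, 5): e=[-6,18,20] → .
    (1,3)@(3, 7): e=[10,2,20] → X
    (2,3)@(5, 7): e=[-2,6,28] → .
    (1,4)@(3, 9): e=[2,-6,36] → .
  covered (4 px):
    . . . .
    . . . X
    . X X .
    . X . .
    . . . .
    . . . .
    . . . .
    . . . .
    . . . .

Z-buffer (winner per pixel, '.' = empty):
  . . . .
  . . . 2
  . 2 2 .
  . 2 . .
  . 1 . .
  . . 0 .
  . . . .
  . 0 . .
  . . . .

Final: 2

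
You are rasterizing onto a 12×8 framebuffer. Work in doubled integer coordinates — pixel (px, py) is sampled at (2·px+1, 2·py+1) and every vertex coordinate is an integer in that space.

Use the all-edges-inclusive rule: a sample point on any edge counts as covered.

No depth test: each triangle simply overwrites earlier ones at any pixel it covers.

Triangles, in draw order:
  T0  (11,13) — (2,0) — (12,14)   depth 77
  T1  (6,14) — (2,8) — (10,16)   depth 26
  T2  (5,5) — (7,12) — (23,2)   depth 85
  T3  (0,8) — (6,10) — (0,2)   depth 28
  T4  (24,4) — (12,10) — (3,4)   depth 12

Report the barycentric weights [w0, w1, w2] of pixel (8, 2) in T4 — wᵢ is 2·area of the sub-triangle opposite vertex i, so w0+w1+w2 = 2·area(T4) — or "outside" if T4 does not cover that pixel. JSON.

T0:
  2·area = 4
  edge (11, 13)→(2, 0): d=(-9,-13) inclusive
  edge (2, 0)→(12, 14): d=(10,14) inclusive
  edge (12, 14)→(11, 13): d=(-1,-1) inclusive
    (0,1)@(1, 3): e=[-40,44,0] → .  [on edge]
    (1,2)@(3, 5): e=[-32,36,0] → .  [on edge]
    (2,3)@(5, 7): e=[-24,28,0] → .  [on edge]
    (3,3)@(7, 7): e=[2,0,2] → X  [on edge]
    (4,3)@(9, 7): e=[28,-28,4] → .
    (3,4)@(7, 9): e=[-16,20,0] → .  [on edge]
    (4,5)@(9, 11): e=[-8,12,0] → .  [on edge]
    (5,6)@(11, 13): e=[0,4,0] → X  [on edge]
    (6,6)@(13, 13): e=[26,-24,2] → .
    (5,7)@(11, 15): e=[-18,24,-2] → .
    (6,7)@(13, 15): e=[8,-4,0] → .  [on edge]
  covered (2 px):
    . . . . . . . . . . . .
    . . . . . . . . . . . .
    . . . . . . . . . . . .
    . . . X . . . . . . . .
    . . . . . . . . . . . .
    . . . . . . . . . . . .
    . . . . . X . . . . . .
    . . . . . . . . . . . .
T1:
  2·area = 16
  edge (6, 14)→(2, 8): d=(-4,-6) inclusive
  edge (2, 8)→(10, 16): d=(8,8) inclusive
  edge (10, 16)→(6, 14): d=(-4,-2) inclusive
    (0,3)@(1, 7): e=[-2,0,18] → .  [on edge]
    (1,4)@(3, 9): e=[2,0,14] → X  [on edge]
    (2,4)@(5, 9): e=[14,-16,18] → .
    (1,5)@(3, 11): e=[-6,16,6] → .
    (2,5)@(5, 11): e=[6,0,10] → X  [on edge]
    (3,5)@(7, 11): e=[18,-16,14] → .
    (2,6)@(5, 13): e=[-2,16,2] → .
    (3,6)@(7, 13): e=[10,0,6] → X  [on edge]
    (4,6)@(9, 13): e=[22,-16,10] → .
    (3,7)@(7, 15): e=[2,16,-2] → .
    (4,7)@(9, 15): e=[14,0,2] → X  [on edge]
    (5,7)@(11, 15): e=[26,-16,6] → .
  covered (4 px):
    . . . . . . . . . . . .
    . . . . . . . . . . . .
    . . . . . . . . . . . .
    . . . . . . . . . . . .
    . X . . . . . . . . . .
    . . X . . . . . . . . .
    . . . X . . . . . . . .
    . . . . X . . . . . . .
T2:
  2·area = 132  (B↔C swapped to make it positive)
  edge (5, 5)→(23, 2): d=(18,-3) inclusive
  edge (23, 2)→(7, 12): d=(-16,10) inclusive
  edge (7, 12)→(5, 5): d=(-2,-7) inclusive
    (8,1)@(17, 3): e=[0,44,88] → X  [on edge]
    (9,1)@(19, 3): e=[6,24,102] → X
    (10,1)@(21, 3): e=[12,4,116] → X
    (11,1)@(23, 3): e=[18,-16,130] → .
    (2,2)@(5, 5): e=[0,132,0] → X  [on edge]
    (3,2)@(7, 5): e=[6,112,14] → X
    (4,2)@(9, 5): e=[12,92,28] → X
    (5,2)@(11, 5): e=[18,72,42] → X
    (6,2)@(13, 5): e=[24,52,56] → X
    (7,2)@(15, 5): e=[30,32,70] → X
    (9,2)@(19, 5): e=[42,-8,98] → .
    (10,2)@(21, 5): e=[48,-28,112] → .
    (7,3)@(15, 7): e=[66,0,66] → X  [on edge]
  covered (19 px):
    . . . . . . . . . . . .
    . . . . . . . . X X X .
    . . X X X X X X X . . .
    . . . X X X X X . . . .
    . . . X X X . . . . . .
    . . . X . . . . . . . .
    . . . . . . . . . . . .
    . . . . . . . . . . . .
T3:
  2·area = 36  (B↔C swapped to make it positive)
  edge (0, 8)→(0, 2): d=(0,-6) inclusive
  edge (0, 2)→(6, 10): d=(6,8) inclusive
  edge (6, 10)→(0, 8): d=(-6,-2) inclusive
    (0,2)@(1, 5): e=[6,10,20] → X
    (1,2)@(3, 5): e=[18,-6,24] → .
    (0,3)@(1, 7): e=[6,22,8] → X
    (1,3)@(3, 7): e=[18,6,12] → X
    (2,3)@(5, 7): e=[30,-10,16] → .
    (0,4)@(1, 9): e=[6,34,-4] → .
    (1,4)@(3, 9): e=[18,18,0] → X  [on edge]
    (2,4)@(5, 9): e=[30,2,4] → X
    (3,4)@(7, 9): e=[42,-14,8] → .
    (1,5)@(3, 11): e=[18,30,-12] → .
    (2,5)@(5, 11): e=[30,14,-8] → .
    (4,5)@(9, 11): e=[54,-18,0] → .  [on edge]
    (7,6)@(15, 13): e=[90,-54,0] → .  [on edge]
    (10,7)@(21, 15): e=[126,-90,0] → .  [on edge]
  covered (5 px):
    . . . . . . . . . . . .
    . . . . . . . . . . . .
    X . . . . . . . . . . .
    X X . . . . . . . . . .
    . X X . . . . . . . . .
    . . . . . . . . . . . .
    . . . . . . . . . . . .
    . . . . . . . . . . . .
T4:
  2·area = 126
  edge (24, 4)→(12, 10): d=(-12,6) inclusive
  edge (12, 10)→(3, 4): d=(-9,-6) inclusive
  edge (3, 4)→(24, 4): d=(21,0) inclusive
    (2,2)@(5, 5): e=[102,3,21] → X
    (3,2)@(7, 5): e=[90,15,21] → X
    (4,2)@(9, 5): e=[78,27,21] → X
    (5,2)@(11, 5): e=[66,39,21] → X
    (6,2)@(13, 5): e=[54,51,21] → X
    (7,2)@(15, 5): e=[42,63,21] → X
    (8,2)@(17, 5): e=[30,75,21] → X
    (9,2)@(19, 5): e=[18,87,21] → X
    (10,2)@(21, 5): e=[6,99,21] → X
    (11,2)@(23, 5): e=[-6,111,21] → .
    (2,3)@(5, 7): e=[78,-15,63] → .
    (3,3)@(7, 7): e=[66,-3,63] → .
  covered (16 px):
    . . . . . . . . . . . .
    . . . . . . . . . . . .
    . . X X X X X X X X X .
    . . . . X X X X X . . .
    . . . . . X X . . . . .
    . . . . . . . . . . . .
    . . . . . . . . . . . .
    . . . . . . . . . . . .

Result: [75,21,30]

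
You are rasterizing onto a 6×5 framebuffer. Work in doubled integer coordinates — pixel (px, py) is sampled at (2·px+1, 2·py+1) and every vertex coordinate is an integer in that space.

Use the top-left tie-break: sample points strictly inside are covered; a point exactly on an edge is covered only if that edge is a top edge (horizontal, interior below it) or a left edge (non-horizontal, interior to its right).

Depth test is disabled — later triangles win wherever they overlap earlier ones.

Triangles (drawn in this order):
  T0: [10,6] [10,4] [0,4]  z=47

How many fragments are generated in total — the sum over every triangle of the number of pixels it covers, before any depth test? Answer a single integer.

T0:
  2·area = 20  (B↔C swapped to make it positive)
  edge (10, 6)→(0, 4): d=(-10,-2) top-left  bias=+0
  edge (0, 4)→(10, 4): d=(10,0) top-left  bias=+0
  edge (10, 4)→(10, 6): d=(0,2) right/bottom  bias=-1
    (2,2)@(5, 5): e=[0,10,10] → X  [on edge]
    (3,2)@(7, 5): e=[4,10,6] → X
    (4,2)@(9, 5): e=[8,10,2] → X
    (5,2)@(11, 5): e=[12,10,-2] → .
    (2,3)@(5, 7): e=[-20,30,10] → .
    (3,3)@(7, 7): e=[-16,30,6] → .
    (4,3)@(9, 7): e=[-12,30,2] → .
  covered (3 px):
    . . . . . .
    . . . . . .
    . . X X X .
    . . . . . .
    . . . . . .

Final: 3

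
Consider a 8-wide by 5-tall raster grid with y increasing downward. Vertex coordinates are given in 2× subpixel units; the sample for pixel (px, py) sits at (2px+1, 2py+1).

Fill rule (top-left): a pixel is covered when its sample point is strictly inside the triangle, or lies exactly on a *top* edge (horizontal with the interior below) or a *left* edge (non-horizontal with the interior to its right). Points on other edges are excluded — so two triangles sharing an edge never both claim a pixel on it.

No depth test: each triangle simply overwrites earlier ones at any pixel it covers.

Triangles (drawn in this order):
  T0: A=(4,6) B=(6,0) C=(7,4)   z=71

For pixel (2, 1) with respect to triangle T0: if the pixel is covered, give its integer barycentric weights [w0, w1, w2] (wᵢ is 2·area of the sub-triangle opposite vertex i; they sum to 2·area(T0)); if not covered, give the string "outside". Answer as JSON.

T0:
  2·area = 14
  edge (4, 6)→(6, 0): d=(2,-6) top-left  bias=+0
  edge (6, 0)→(7, 4): d=(1,4) right/bottom  bias=-1
  edge (7, 4)→(4, 6): d=(-3,2) right/bottom  bias=-1
    (2,1)@(5, 3): e=[0,7,7] → #  [on edge]
    (3,1)@(7, 3): e=[12,-1,3] → ·
    (2,2)@(5, 5): e=[4,9,1] → #
    (3,2)@(7, 5): e=[16,1,-3] → ·
    (2,3)@(5, 7): e=[8,11,-5] → ·
    (1,4)@(3, 9): e=[0,21,-7] → ·  [on edge]
  covered (2 px):
    · · · · · · · ·
    · · # · · · · ·
    · · # · · · · ·
    · · · · · · · ·
    · · · · · · · ·

Answer: [7,7,0]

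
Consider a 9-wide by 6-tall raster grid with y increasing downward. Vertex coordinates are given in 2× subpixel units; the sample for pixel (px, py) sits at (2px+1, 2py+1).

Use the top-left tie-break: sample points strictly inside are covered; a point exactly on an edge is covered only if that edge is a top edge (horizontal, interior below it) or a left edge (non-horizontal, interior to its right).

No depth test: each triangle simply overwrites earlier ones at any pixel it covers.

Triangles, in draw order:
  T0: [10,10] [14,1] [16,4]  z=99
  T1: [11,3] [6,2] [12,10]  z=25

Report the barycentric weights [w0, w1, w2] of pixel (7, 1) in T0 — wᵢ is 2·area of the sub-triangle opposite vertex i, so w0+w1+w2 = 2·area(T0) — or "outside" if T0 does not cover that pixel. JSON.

T0:
  2·area = 30
  edge (10, 10)→(14, 1): d=(4,-9) top-left  bias=+0
  edge (14, 1)→(16, 4): d=(2,3) right/bottom  bias=-1
  edge (16, 4)→(10, 10): d=(-6,6) right/bottom  bias=-1
    (7,1)@(15, 3): e=[17,1,12] → X
    (8,1)@(17, 3): e=[35,-5,0] → .  [on edge]
    (6,2)@(13, 5): e=[7,11,12] → X
    (7,2)@(15, 5): e=[25,5,0] → .  [on edge]
    (6,3)@(13, 7): e=[15,15,0] → .  [on edge]
    (5,4)@(11, 9): e=[5,25,0] → .  [on edge]
    (4,5)@(9, 11): e=[-5,35,0] → .  [on edge]
  covered (2 px):
    . . . . . . . . .
    . . . . . . . X .
    . . . . . . X . .
    . . . . . . . . .
    . . . . . . . . .
    . . . . . . . . .
T1:
  2·area = 34  (B↔C swapped to make it positive)
  edge (11, 3)→(12, 10): d=(1,7) right/bottom  bias=-1
  edge (12, 10)→(6, 2): d=(-6,-8) top-left  bias=+0
  edge (6, 2)→(11, 3): d=(5,1) right/bottom  bias=-1
    (0,0)@(1, 1): e=[68,-34,0] → .  [on edge]
    (3,1)@(7, 3): e=[28,2,4] → X
    (4,1)@(9, 3): e=[14,18,2] → X
    (5,1)@(11, 3): e=[0,34,0] → .  [on edge]
    (3,2)@(7, 5): e=[30,-10,14] → .
    (4,2)@(9, 5): e=[16,6,12] → X
    (5,2)@(11, 5): e=[2,22,10] → X
    (6,2)@(13, 5): e=[-12,38,8] → .
    (4,3)@(9, 7): e=[18,-6,22] → .
    (5,3)@(11, 7): e=[4,10,20] → X
    (6,3)@(13, 7): e=[-10,26,18] → .
    (5,4)@(11, 9): e=[6,-2,30] → .
  covered (5 px):
    . . . . . . . . .
    . . . X X . . . .
    . . . . X X . . .
    . . . . . X . . .
    . . . . . . . . .
    . . . . . . . . .

Final: [1,12,17]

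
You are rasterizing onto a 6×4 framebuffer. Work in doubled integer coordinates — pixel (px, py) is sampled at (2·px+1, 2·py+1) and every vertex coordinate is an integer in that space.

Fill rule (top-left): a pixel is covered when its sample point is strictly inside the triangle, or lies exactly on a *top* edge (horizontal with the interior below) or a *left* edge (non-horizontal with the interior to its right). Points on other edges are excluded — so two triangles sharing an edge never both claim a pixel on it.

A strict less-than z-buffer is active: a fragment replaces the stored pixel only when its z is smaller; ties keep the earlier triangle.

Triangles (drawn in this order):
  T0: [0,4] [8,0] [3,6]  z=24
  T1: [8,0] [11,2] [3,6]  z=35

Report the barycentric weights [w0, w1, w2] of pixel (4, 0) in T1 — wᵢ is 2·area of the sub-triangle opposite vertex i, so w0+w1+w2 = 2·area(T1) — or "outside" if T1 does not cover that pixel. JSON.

T0:
  2·area = 28
  edge (0, 4)→(8, 0): d=(8,-4) top-left  bias=+0
  edge (8, 0)→(3, 6): d=(-5,6) right/bottom  bias=-1
  edge (3, 6)→(0, 4): d=(-3,-2) top-left  bias=+0
    (3,0)@(7, 1): e=[4,1,23] → #
    (4,0)@(9, 1): e=[12,-11,27] → ·
    (1,1)@(3, 3): e=[4,15,9] → #
    (2,1)@(5, 3): e=[12,3,13] → #
    (3,1)@(7, 3): e=[20,-9,17] → ·
    (1,2)@(3, 5): e=[20,5,3] → #
    (2,2)@(5, 5): e=[28,-7,7] → ·
    (1,3)@(3, 7): e=[36,-5,-3] → ·
  covered (4 px):
    · · · # · ·
    · # # · · ·
    · # · · · ·
    · · · · · ·
T1:
  2·area = 28
  edge (8, 0)→(11, 2): d=(3,2) right/bottom  bias=-1
  edge (11, 2)→(3, 6): d=(-8,4) right/bottom  bias=-1
  edge (3, 6)→(8, 0): d=(5,-6) top-left  bias=+0
    (4,0)@(9, 1): e=[1,16,11] → #
    (5,0)@(11, 1): e=[-3,8,23] → ·
    (3,1)@(7, 3): e=[11,8,9] → #
    (4,1)@(9, 3): e=[7,0,21] → ·  [on edge]
    (2,2)@(5, 5): e=[21,0,7] → ·  [on edge]
    (3,2)@(7, 5): e=[17,-8,19] → ·
    (0,3)@(1, 7): e=[35,0,-7] → ·  [on edge]
  covered (2 px):
    · · · · # ·
    · · · # · ·
    · · · · · ·
    · · · · · ·

Result: [16,11,1]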